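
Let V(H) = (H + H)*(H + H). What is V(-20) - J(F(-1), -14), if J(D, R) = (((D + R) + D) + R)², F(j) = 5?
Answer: 1276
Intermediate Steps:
V(H) = 4*H² (V(H) = (2*H)*(2*H) = 4*H²)
J(D, R) = (2*D + 2*R)² (J(D, R) = ((R + 2*D) + R)² = (2*D + 2*R)²)
V(-20) - J(F(-1), -14) = 4*(-20)² - 4*(5 - 14)² = 4*400 - 4*(-9)² = 1600 - 4*81 = 1600 - 1*324 = 1600 - 324 = 1276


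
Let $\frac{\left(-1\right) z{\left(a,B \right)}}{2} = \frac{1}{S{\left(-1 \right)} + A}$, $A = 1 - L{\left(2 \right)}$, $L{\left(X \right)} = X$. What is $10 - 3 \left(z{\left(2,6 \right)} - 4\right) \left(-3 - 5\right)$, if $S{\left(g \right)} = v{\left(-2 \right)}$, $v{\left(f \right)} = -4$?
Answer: $- \frac{382}{5} \approx -76.4$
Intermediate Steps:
$S{\left(g \right)} = -4$
$A = -1$ ($A = 1 - 2 = -1$)
$z{\left(a,B \right)} = \frac{2}{5}$ ($z{\left(a,B \right)} = - \frac{2}{-4 - 1} = - \frac{2}{-5} = \left(-2\right) \left(- \frac{1}{5}\right) = \frac{2}{5}$)
$10 - 3 \left(z{\left(2,6 \right)} - 4\right) \left(-3 - 5\right) = 10 - 3 \left(\frac{2}{5} - 4\right) \left(-3 - 5\right) = 10 - 3 \left(\left(- \frac{18}{5}\right) \left(-8\right)\right) = 10 - \frac{432}{5} = - \frac{382}{5}$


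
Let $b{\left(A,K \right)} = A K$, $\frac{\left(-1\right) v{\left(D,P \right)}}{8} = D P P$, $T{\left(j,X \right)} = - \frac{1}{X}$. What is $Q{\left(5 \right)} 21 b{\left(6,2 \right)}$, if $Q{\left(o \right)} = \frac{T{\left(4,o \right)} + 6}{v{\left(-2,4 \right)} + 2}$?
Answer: $\frac{1218}{215} \approx 5.6651$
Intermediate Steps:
$v{\left(D,P \right)} = - 8 D P^{2}$ ($v{\left(D,P \right)} = - 8 D P P = - 8 D P^{2}$)
$Q{\left(o \right)} = \frac{1}{43} - \frac{1}{258 o}$ ($Q{\left(o \right)} = \frac{- \frac{1}{o} + 6}{\left(-8\right) \left(-2\right) 4^{2} + 2} = \frac{6 - \frac{1}{o}}{\left(-8\right) \left(-2\right) 16 + 2} = \frac{6 - \frac{1}{o}}{256 + 2} = \frac{6 - \frac{1}{o}}{258} = \left(6 - \frac{1}{o}\right) \frac{1}{258} = \frac{1}{43} - \frac{1}{258 o}$)
$Q{\left(5 \right)} 21 b{\left(6,2 \right)} = \frac{-1 + 6 \cdot 5}{258 \cdot 5} \cdot 21 \cdot 6 \cdot 2 = \frac{1}{258} \cdot \frac{1}{5} \left(-1 + 30\right) 21 \cdot 12 = \frac{1}{258} \cdot \frac{1}{5} \cdot 29 \cdot 21 \cdot 12 = \frac{29}{1290} \cdot 21 \cdot 12 = \frac{203}{430} \cdot 12 = \frac{1218}{215}$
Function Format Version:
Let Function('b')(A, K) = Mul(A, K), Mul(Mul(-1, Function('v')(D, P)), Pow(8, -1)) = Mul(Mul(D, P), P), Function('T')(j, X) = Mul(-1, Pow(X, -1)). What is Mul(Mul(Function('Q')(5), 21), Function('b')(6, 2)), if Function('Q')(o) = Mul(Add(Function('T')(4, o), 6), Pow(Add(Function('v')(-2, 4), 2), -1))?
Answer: Rational(1218, 215) ≈ 5.6651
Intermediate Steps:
Function('v')(D, P) = Mul(-8, D, Pow(P, 2)) (Function('v')(D, P) = Mul(-8, Mul(Mul(D, P), P)) = Mul(-8, Mul(D, Pow(P, 2))) = Mul(-8, D, Pow(P, 2)))
Function('Q')(o) = Add(Rational(1, 43), Mul(Rational(-1, 258), Pow(o, -1))) (Function('Q')(o) = Mul(Add(Mul(-1, Pow(o, -1)), 6), Pow(Add(Mul(-8, -2, Pow(4, 2)), 2), -1)) = Mul(Add(6, Mul(-1, Pow(o, -1))), Pow(Add(Mul(-8, -2, 16), 2), -1)) = Mul(Add(6, Mul(-1, Pow(o, -1))), Pow(Add(256, 2), -1)) = Mul(Add(6, Mul(-1, Pow(o, -1))), Pow(258, -1)) = Mul(Add(6, Mul(-1, Pow(o, -1))), Rational(1, 258)) = Add(Rational(1, 43), Mul(Rational(-1, 258), Pow(o, -1))))
Mul(Mul(Function('Q')(5), 21), Function('b')(6, 2)) = Mul(Mul(Mul(Rational(1, 258), Pow(5, -1), Add(-1, Mul(6, 5))), 21), Mul(6, 2)) = Mul(Mul(Mul(Rational(1, 258), Rational(1, 5), Add(-1, 30)), 21), 12) = Mul(Mul(Mul(Rational(1, 258), Rational(1, 5), 29), 21), 12) = Mul(Mul(Rational(29, 1290), 21), 12) = Mul(Rational(203, 430), 12) = Rational(1218, 215)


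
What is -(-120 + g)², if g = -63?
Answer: -33489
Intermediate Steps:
-(-120 + g)² = -(-120 - 63)² = -1*(-183)² = -1*33489 = -33489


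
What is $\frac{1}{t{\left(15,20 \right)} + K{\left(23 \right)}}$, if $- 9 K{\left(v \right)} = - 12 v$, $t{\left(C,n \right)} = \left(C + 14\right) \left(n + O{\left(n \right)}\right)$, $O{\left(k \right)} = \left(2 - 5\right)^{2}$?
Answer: $\frac{3}{2615} \approx 0.0011472$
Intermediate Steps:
$O{\left(k \right)} = 9$ ($O{\left(k \right)} = \left(-3\right)^{2} = 9$)
$t{\left(C,n \right)} = \left(9 + n\right) \left(14 + C\right)$ ($t{\left(C,n \right)} = \left(C + 14\right) \left(n + 9\right) = \left(14 + C\right) \left(9 + n\right) = \left(9 + n\right) \left(14 + C\right)$)
$K{\left(v \right)} = \frac{4 v}{3}$ ($K{\left(v \right)} = - \frac{\left(-12\right) v}{9} = \frac{4 v}{3}$)
$\frac{1}{t{\left(15,20 \right)} + K{\left(23 \right)}} = \frac{1}{\left(126 + 9 \cdot 15 + 14 \cdot 20 + 15 \cdot 20\right) + \frac{4}{3} \cdot 23} = \frac{1}{\left(126 + 135 + 280 + 300\right) + \frac{92}{3}} = \frac{1}{841 + \frac{92}{3}} = \frac{1}{\frac{2615}{3}} = \frac{3}{2615}$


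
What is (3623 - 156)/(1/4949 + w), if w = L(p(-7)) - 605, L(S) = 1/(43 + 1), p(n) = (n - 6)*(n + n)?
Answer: -754960052/131737387 ≈ -5.7308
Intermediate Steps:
p(n) = 2*n*(-6 + n) (p(n) = (-6 + n)*(2*n) = 2*n*(-6 + n))
L(S) = 1/44
w = -26619/44 (w = 1/44 - 605 = -26619/44 ≈ -604.98)
(3623 - 156)/(1/4949 + w) = (3623 - 156)/(1/4949 - 26619/44) = 3467/(1/4949 - 26619/44) = 3467/(-131737387/217756) = 3467*(-217756/131737387) = -754960052/131737387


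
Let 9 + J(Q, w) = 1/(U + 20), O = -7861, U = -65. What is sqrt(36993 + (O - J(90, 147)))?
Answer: sqrt(6556730)/15 ≈ 170.71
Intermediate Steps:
J(Q, w) = -406/45 (J(Q, w) = -9 + 1/(-65 + 20) = -9 + 1/(-45) = -9 - 1/45 = -406/45)
sqrt(36993 + (O - J(90, 147))) = sqrt(36993 + (-7861 - 1*(-406/45))) = sqrt(36993 + (-7861 + 406/45)) = sqrt(36993 - 353339/45) = sqrt(1311346/45) = sqrt(6556730)/15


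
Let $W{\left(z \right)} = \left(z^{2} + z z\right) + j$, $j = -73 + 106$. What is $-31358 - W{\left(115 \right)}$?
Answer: $-57841$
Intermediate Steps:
$j = 33$
$W{\left(z \right)} = 33 + 2 z^{2}$ ($W{\left(z \right)} = \left(z^{2} + z z\right) + 33 = \left(z^{2} + z^{2}\right) + 33 = 2 z^{2} + 33 = 33 + 2 z^{2}$)
$-31358 - W{\left(115 \right)} = -31358 - \left(33 + 2 \cdot 115^{2}\right) = -31358 - \left(33 + 2 \cdot 13225\right) = -31358 - \left(33 + 26450\right) = -31358 - 26483 = -57841$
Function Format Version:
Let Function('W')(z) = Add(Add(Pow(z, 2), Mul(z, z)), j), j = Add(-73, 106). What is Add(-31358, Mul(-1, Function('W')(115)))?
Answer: -57841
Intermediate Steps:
j = 33
Function('W')(z) = Add(33, Mul(2, Pow(z, 2))) (Function('W')(z) = Add(Add(Pow(z, 2), Mul(z, z)), 33) = Add(Add(Pow(z, 2), Pow(z, 2)), 33) = Add(Mul(2, Pow(z, 2)), 33) = Add(33, Mul(2, Pow(z, 2))))
Add(-31358, Mul(-1, Function('W')(115))) = Add(-31358, Mul(-1, Add(33, Mul(2, Pow(115, 2))))) = Add(-31358, Mul(-1, Add(33, Mul(2, 13225)))) = Add(-31358, Mul(-1, Add(33, 26450))) = Add(-31358, Mul(-1, 26483)) = Add(-31358, -26483) = -57841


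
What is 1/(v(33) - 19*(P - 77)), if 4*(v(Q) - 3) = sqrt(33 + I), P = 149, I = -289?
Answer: -1365/1863241 - 4*I/1863241 ≈ -0.00073259 - 2.1468e-6*I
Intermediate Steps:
v(Q) = 3 + 4*I (v(Q) = 3 + sqrt(33 - 289)/4 = 3 + sqrt(-256)/4 = 3 + (16*I)/4 = 3 + 4*I)
1/(v(33) - 19*(P - 77)) = 1/((3 + 4*I) - 19*(149 - 77)) = 1/((3 + 4*I) - 19*72) = 1/((3 + 4*I) - 1368) = 1/(-1365 + 4*I) = (-1365 - 4*I)/1863241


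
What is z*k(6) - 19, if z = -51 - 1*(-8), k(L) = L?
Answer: -277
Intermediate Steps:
z = -43 (z = -51 + 8 = -43)
z*k(6) - 19 = -43*6 - 19 = -258 - 19 = -277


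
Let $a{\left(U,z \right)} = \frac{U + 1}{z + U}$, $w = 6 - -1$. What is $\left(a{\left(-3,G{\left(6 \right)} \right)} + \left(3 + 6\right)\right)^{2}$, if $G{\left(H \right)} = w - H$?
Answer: $100$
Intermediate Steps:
$w = 7$ ($w = 6 + 1 = 7$)
$G{\left(H \right)} = 7 - H$
$a{\left(U,z \right)} = \frac{1 + U}{U + z}$
$\left(a{\left(-3,G{\left(6 \right)} \right)} + \left(3 + 6\right)\right)^{2} = \left(\frac{1 - 3}{-3 + \left(7 - 6\right)} + \left(3 + 6\right)\right)^{2} = \left(\frac{1}{-3 + \left(7 - 6\right)} \left(-2\right) + 9\right)^{2} = \left(\frac{1}{-3 + 1} \left(-2\right) + 9\right)^{2} = \left(\frac{1}{-2} \left(-2\right) + 9\right)^{2} = \left(\left(- \frac{1}{2}\right) \left(-2\right) + 9\right)^{2} = \left(1 + 9\right)^{2} = 10^{2} = 100$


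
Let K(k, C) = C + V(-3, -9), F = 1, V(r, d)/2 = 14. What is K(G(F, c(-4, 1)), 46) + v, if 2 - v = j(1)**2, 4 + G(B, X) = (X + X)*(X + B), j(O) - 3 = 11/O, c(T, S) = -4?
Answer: -120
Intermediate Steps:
V(r, d) = 28 (V(r, d) = 2*14 = 28)
j(O) = 3 + 11/O
G(B, X) = -4 + 2*X*(B + X) (G(B, X) = -4 + (X + X)*(X + B) = -4 + (2*X)*(B + X) = -4 + 2*X*(B + X))
K(k, C) = 28 + C (K(k, C) = C + 28 = 28 + C)
v = -194 (v = 2 - (3 + 11/1)**2 = 2 - (3 + 11*1)**2 = 2 - (3 + 11)**2 = 2 - 1*14**2 = 2 - 1*196 = 2 - 196 = -194)
K(G(F, c(-4, 1)), 46) + v = (28 + 46) - 194 = 74 - 194 = -120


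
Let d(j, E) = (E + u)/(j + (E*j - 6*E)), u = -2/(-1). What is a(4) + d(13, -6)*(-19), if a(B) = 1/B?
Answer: -275/116 ≈ -2.3707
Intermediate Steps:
u = 2 (u = -2*(-1) = 2)
d(j, E) = (2 + E)/(j - 6*E + E*j) (d(j, E) = (E + 2)/(j + (E*j - 6*E)) = (2 + E)/(j + (-6*E + E*j)) = (2 + E)/(j - 6*E + E*j))
a(4) + d(13, -6)*(-19) = 1/4 + ((2 - 6)/(13 - 6*(-6) - 6*13))*(-19) = ¼ + (-4/(13 + 36 - 78))*(-19) = ¼ + (-4/(-29))*(-19) = ¼ - 1/29*(-4)*(-19) = ¼ + (4/29)*(-19) = ¼ - 76/29 = -275/116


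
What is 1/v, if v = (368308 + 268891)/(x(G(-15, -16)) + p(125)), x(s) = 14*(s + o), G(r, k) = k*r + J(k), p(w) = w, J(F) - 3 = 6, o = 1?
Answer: 3625/637199 ≈ 0.0056890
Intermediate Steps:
J(F) = 9 (J(F) = 3 + 6 = 9)
G(r, k) = 9 + k*r (G(r, k) = k*r + 9 = 9 + k*r)
x(s) = 14 + 14*s (x(s) = 14*(s + 1) = 14*(1 + s) = 14 + 14*s)
v = 637199/3625 (v = (368308 + 268891)/((14 + 14*(9 - 16*(-15))) + 125) = 637199/((14 + 14*(9 + 240)) + 125) = 637199/((14 + 14*249) + 125) = 637199/((14 + 3486) + 125) = 637199/(3500 + 125) = 637199/3625 ≈ 175.78)
1/v = 1/(637199/3625) = 3625/637199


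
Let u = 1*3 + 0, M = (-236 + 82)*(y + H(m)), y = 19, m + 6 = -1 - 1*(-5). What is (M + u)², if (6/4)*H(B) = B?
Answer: 66471409/9 ≈ 7.3857e+6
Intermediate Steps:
m = -2 (m = -6 + (-1 - 1*(-5)) = -6 + (-1 + 5) = -6 + 4 = -2)
H(B) = 2*B/3
M = -8162/3 (M = (-236 + 82)*(19 + (⅔)*(-2)) = -154*(19 - 4/3) = -154*53/3 = -8162/3 ≈ -2720.7)
u = 3 (u = 3 + 0 = 3)
(M + u)² = (-8162/3 + 3)² = (-8153/3)² = 66471409/9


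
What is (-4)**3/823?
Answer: -64/823 ≈ -0.077764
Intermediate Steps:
(-4)**3/823 = -64*1/823 = -64/823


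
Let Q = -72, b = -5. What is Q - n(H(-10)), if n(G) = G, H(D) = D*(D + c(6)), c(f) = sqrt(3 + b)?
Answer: -172 + 10*I*sqrt(2) ≈ -172.0 + 14.142*I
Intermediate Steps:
c(f) = I*sqrt(2) (c(f) = sqrt(3 - 5) = sqrt(-2) = I*sqrt(2))
H(D) = D*(D + I*sqrt(2))
Q - n(H(-10)) = -72 - (-10)*(-10 + I*sqrt(2)) = -72 - (100 - 10*I*sqrt(2)) = -72 + (-100 + 10*I*sqrt(2)) = -172 + 10*I*sqrt(2)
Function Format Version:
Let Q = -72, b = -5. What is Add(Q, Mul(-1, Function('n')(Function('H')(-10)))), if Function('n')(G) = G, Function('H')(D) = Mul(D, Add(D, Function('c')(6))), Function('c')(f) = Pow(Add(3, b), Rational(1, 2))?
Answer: Add(-172, Mul(10, I, Pow(2, Rational(1, 2)))) ≈ Add(-172.00, Mul(14.142, I))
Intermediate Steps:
Function('c')(f) = Mul(I, Pow(2, Rational(1, 2))) (Function('c')(f) = Pow(Add(3, -5), Rational(1, 2)) = Pow(-2, Rational(1, 2)) = Mul(I, Pow(2, Rational(1, 2))))
Function('H')(D) = Mul(D, Add(D, Mul(I, Pow(2, Rational(1, 2)))))
Add(Q, Mul(-1, Function('n')(Function('H')(-10)))) = Add(-72, Mul(-1, Mul(-10, Add(-10, Mul(I, Pow(2, Rational(1, 2))))))) = Add(-72, Mul(-1, Add(100, Mul(-10, I, Pow(2, Rational(1, 2)))))) = Add(-72, Add(-100, Mul(10, I, Pow(2, Rational(1, 2))))) = Add(-172, Mul(10, I, Pow(2, Rational(1, 2))))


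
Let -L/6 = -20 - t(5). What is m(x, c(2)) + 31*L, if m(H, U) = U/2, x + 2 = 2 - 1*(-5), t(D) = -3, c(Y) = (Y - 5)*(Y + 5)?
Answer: 6303/2 ≈ 3151.5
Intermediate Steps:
c(Y) = (-5 + Y)*(5 + Y)
x = 5 (x = -2 + (2 - 1*(-5)) = -2 + (2 + 5) = -2 + 7 = 5)
m(H, U) = U/2 (m(H, U) = U*(½) = U/2)
L = 102 (L = -6*(-20 - 1*(-3)) = -6*(-20 + 3) = -6*(-17) = 102)
m(x, c(2)) + 31*L = (-25 + 2²)/2 + 31*102 = (-25 + 4)/2 + 3162 = (½)*(-21) + 3162 = -21/2 + 3162 = 6303/2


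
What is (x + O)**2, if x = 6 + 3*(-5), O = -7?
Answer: 256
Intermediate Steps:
x = -9 (x = 6 - 15 = -9)
(x + O)**2 = (-9 - 7)**2 = (-16)**2 = 256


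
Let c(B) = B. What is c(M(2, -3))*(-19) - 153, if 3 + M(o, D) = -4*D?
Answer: -324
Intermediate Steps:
M(o, D) = -3 - 4*D
c(M(2, -3))*(-19) - 153 = (-3 - 4*(-3))*(-19) - 153 = (-3 + 12)*(-19) - 153 = 9*(-19) - 153 = -171 - 153 = -324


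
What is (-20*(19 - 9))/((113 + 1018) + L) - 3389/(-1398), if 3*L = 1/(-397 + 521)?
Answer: 1321852937/588184734 ≈ 2.2473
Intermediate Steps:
L = 1/372 (L = 1/(3*(-397 + 521)) = (⅓)/124 = (⅓)*(1/124) = 1/372 ≈ 0.0026882)
(-20*(19 - 9))/((113 + 1018) + L) - 3389/(-1398) = (-20*(19 - 9))/((113 + 1018) + 1/372) - 3389/(-1398) = (-20*10)/(1131 + 1/372) - 3389*(-1/1398) = -200/420733/372 + 3389/1398 = -200*372/420733 + 3389/1398 = -74400/420733 + 3389/1398 = 1321852937/588184734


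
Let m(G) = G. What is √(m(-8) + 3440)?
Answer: 2*√858 ≈ 58.583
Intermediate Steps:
√(m(-8) + 3440) = √(-8 + 3440) = √3432 = 2*√858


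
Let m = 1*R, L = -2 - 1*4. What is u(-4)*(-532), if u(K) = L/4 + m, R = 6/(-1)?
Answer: 3990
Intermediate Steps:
R = -6 (R = 6*(-1) = -6)
L = -6 (L = -2 - 4 = -6)
m = -6 (m = 1*(-6) = -6)
u(K) = -15/2 (u(K) = -6/4 - 6 = -6*¼ - 6 = -3/2 - 6 = -15/2)
u(-4)*(-532) = -15/2*(-532) = 3990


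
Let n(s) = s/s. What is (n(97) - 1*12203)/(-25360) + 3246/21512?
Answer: 21550499/34096520 ≈ 0.63204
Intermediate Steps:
n(s) = 1
(n(97) - 1*12203)/(-25360) + 3246/21512 = (1 - 1*12203)/(-25360) + 3246/21512 = (1 - 12203)*(-1/25360) + 3246*(1/21512) = -12202*(-1/25360) + 1623/10756 = 6101/12680 + 1623/10756 = 21550499/34096520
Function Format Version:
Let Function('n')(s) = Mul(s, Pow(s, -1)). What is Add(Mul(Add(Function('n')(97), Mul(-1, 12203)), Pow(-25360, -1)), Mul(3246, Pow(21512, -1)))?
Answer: Rational(21550499, 34096520) ≈ 0.63204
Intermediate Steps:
Function('n')(s) = 1
Add(Mul(Add(Function('n')(97), Mul(-1, 12203)), Pow(-25360, -1)), Mul(3246, Pow(21512, -1))) = Add(Mul(Add(1, Mul(-1, 12203)), Pow(-25360, -1)), Mul(3246, Pow(21512, -1))) = Add(Mul(Add(1, -12203), Rational(-1, 25360)), Mul(3246, Rational(1, 21512))) = Add(Mul(-12202, Rational(-1, 25360)), Rational(1623, 10756)) = Add(Rational(6101, 12680), Rational(1623, 10756)) = Rational(21550499, 34096520)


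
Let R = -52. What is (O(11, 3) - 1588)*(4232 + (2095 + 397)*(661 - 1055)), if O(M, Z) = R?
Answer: 1603290240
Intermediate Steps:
O(M, Z) = -52
(O(11, 3) - 1588)*(4232 + (2095 + 397)*(661 - 1055)) = (-52 - 1588)*(4232 + (2095 + 397)*(661 - 1055)) = -1640*(4232 + 2492*(-394)) = -1640*(4232 - 981848) = -1640*(-977616) = 1603290240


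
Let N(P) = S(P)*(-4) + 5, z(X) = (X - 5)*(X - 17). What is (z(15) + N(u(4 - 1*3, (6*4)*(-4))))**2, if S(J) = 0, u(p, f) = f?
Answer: 225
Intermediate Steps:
z(X) = (-17 + X)*(-5 + X) (z(X) = (-5 + X)*(-17 + X) = (-17 + X)*(-5 + X))
N(P) = 5 (N(P) = 0*(-4) + 5 = 0 + 5 = 5)
(z(15) + N(u(4 - 1*3, (6*4)*(-4))))**2 = ((85 + 15**2 - 22*15) + 5)**2 = ((85 + 225 - 330) + 5)**2 = (-20 + 5)**2 = (-15)**2 = 225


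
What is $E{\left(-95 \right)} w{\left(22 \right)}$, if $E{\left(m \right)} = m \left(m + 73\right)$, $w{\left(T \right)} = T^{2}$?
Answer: $1011560$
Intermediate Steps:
$E{\left(m \right)} = m \left(73 + m\right)$
$E{\left(-95 \right)} w{\left(22 \right)} = - 95 \left(73 - 95\right) 22^{2} = \left(-95\right) \left(-22\right) 484 = 2090 \cdot 484 = 1011560$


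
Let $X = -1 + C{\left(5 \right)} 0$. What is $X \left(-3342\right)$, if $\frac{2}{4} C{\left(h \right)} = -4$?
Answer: $3342$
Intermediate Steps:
$C{\left(h \right)} = -8$ ($C{\left(h \right)} = 2 \left(-4\right) = -8$)
$X = -1$ ($X = -1 - 0 = -1 + 0 = -1$)
$X \left(-3342\right) = \left(-1\right) \left(-3342\right) = 3342$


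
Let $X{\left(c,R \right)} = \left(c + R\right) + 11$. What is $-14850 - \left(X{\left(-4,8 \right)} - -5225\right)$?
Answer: $-20090$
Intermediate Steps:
$X{\left(c,R \right)} = 11 + R + c$ ($X{\left(c,R \right)} = \left(R + c\right) + 11 = 11 + R + c$)
$-14850 - \left(X{\left(-4,8 \right)} - -5225\right) = -14850 - \left(\left(11 + 8 - 4\right) - -5225\right) = -14850 - \left(15 + 5225\right) = -14850 - 5240 = -20090$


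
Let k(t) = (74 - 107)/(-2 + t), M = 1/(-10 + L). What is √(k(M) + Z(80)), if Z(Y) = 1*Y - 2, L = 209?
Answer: √14900601/397 ≈ 9.7233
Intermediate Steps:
Z(Y) = -2 + Y (Z(Y) = Y - 2 = -2 + Y)
M = 1/199 (M = 1/(-10 + 209) = 1/199 ≈ 0.0050251)
k(t) = -33/(-2 + t)
√(k(M) + Z(80)) = √(-33/(-2 + 1/199) + (-2 + 80)) = √(-33/(-397/199) + 78) = √(-33*(-199/397) + 78) = √(6567/397 + 78) = √(37533/397) = √14900601/397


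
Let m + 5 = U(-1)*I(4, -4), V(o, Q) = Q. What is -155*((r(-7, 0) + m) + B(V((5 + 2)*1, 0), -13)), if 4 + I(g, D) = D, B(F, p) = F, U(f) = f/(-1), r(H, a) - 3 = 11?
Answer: -155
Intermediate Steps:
r(H, a) = 14 (r(H, a) = 3 + 11 = 14)
U(f) = -f (U(f) = f*(-1) = -f)
I(g, D) = -4 + D
m = -13 (m = -5 + (-1*(-1))*(-4 - 4) = -5 + 1*(-8) = -5 - 8 = -13)
-155*((r(-7, 0) + m) + B(V((5 + 2)*1, 0), -13)) = -155*((14 - 13) + 0) = -155*(1 + 0) = -155*1 = -155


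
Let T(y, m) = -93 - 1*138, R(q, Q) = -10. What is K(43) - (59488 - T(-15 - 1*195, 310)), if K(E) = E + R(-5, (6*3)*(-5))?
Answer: -59686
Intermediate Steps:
T(y, m) = -231 (T(y, m) = -93 - 138 = -231)
K(E) = -10 + E (K(E) = E - 10 = -10 + E)
K(43) - (59488 - T(-15 - 1*195, 310)) = (-10 + 43) - (59488 - 1*(-231)) = 33 - (59488 + 231) = 33 - 1*59719 = 33 - 59719 = -59686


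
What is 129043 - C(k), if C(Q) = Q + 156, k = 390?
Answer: 128497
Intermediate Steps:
C(Q) = 156 + Q
129043 - C(k) = 129043 - (156 + 390) = 129043 - 1*546 = 129043 - 546 = 128497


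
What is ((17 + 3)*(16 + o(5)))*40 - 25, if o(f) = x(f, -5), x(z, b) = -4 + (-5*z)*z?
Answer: -90425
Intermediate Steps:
x(z, b) = -4 - 5*z²
o(f) = -4 - 5*f²
((17 + 3)*(16 + o(5)))*40 - 25 = ((17 + 3)*(16 + (-4 - 5*5²)))*40 - 25 = (20*(16 + (-4 - 5*25)))*40 - 25 = (20*(16 + (-4 - 125)))*40 - 25 = (20*(16 - 129))*40 - 25 = (20*(-113))*40 - 25 = -2260*40 - 25 = -90400 - 25 = -90425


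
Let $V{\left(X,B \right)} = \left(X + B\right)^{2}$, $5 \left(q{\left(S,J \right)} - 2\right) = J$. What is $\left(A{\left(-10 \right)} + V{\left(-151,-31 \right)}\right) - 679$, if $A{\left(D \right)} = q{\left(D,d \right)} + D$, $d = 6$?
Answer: $\frac{162191}{5} \approx 32438.0$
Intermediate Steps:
$q{\left(S,J \right)} = 2 + \frac{J}{5}$
$A{\left(D \right)} = \frac{16}{5} + D$ ($A{\left(D \right)} = \left(2 + \frac{1}{5} \cdot 6\right) + D = \left(2 + \frac{6}{5}\right) + D = \frac{16}{5} + D$)
$V{\left(X,B \right)} = \left(B + X\right)^{2}$
$\left(A{\left(-10 \right)} + V{\left(-151,-31 \right)}\right) - 679 = \left(\left(\frac{16}{5} - 10\right) + \left(-31 - 151\right)^{2}\right) - 679 = \left(- \frac{34}{5} + \left(-182\right)^{2}\right) - 679 = \left(- \frac{34}{5} + 33124\right) - 679 = \frac{165586}{5} - 679 = \frac{162191}{5}$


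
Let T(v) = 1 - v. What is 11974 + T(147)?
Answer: 11828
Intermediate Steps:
11974 + T(147) = 11974 + (1 - 1*147) = 11974 + (1 - 147) = 11974 - 146 = 11828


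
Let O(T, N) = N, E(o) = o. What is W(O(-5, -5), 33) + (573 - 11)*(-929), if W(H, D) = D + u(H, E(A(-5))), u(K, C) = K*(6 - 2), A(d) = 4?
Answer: -522085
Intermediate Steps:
u(K, C) = 4*K (u(K, C) = K*4 = 4*K)
W(H, D) = D + 4*H
W(O(-5, -5), 33) + (573 - 11)*(-929) = (33 + 4*(-5)) + (573 - 11)*(-929) = (33 - 20) + 562*(-929) = 13 - 522098 = -522085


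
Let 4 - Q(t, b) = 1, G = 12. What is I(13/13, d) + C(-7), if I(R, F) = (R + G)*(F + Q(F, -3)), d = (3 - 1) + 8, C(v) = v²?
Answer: 218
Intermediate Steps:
Q(t, b) = 3 (Q(t, b) = 4 - 1*1 = 4 - 1 = 3)
d = 10 (d = 2 + 8 = 10)
I(R, F) = (3 + F)*(12 + R) (I(R, F) = (R + 12)*(F + 3) = (12 + R)*(3 + F) = (3 + F)*(12 + R))
I(13/13, d) + C(-7) = (36 + 3*(13/13) + 12*10 + 10*(13/13)) + (-7)² = (36 + 3*(13*(1/13)) + 120 + 10*(13*(1/13))) + 49 = (36 + 3*1 + 120 + 10*1) + 49 = (36 + 3 + 120 + 10) + 49 = 169 + 49 = 218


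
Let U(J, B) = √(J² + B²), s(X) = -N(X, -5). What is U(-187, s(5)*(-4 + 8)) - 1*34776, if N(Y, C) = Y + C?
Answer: -34589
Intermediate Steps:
N(Y, C) = C + Y
s(X) = 5 - X (s(X) = -(-5 + X) = 5 - X)
U(J, B) = √(B² + J²)
U(-187, s(5)*(-4 + 8)) - 1*34776 = √(((5 - 1*5)*(-4 + 8))² + (-187)²) - 1*34776 = √(((5 - 5)*4)² + 34969) - 34776 = √((0*4)² + 34969) - 34776 = √(0² + 34969) - 34776 = √(0 + 34969) - 34776 = √34969 - 34776 = 187 - 34776 = -34589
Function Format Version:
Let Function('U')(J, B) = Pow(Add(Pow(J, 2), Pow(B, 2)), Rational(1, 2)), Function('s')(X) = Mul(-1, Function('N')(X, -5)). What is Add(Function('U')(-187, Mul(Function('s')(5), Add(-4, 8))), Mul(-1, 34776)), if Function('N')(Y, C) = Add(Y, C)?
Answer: -34589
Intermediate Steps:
Function('N')(Y, C) = Add(C, Y)
Function('s')(X) = Add(5, Mul(-1, X)) (Function('s')(X) = Mul(-1, Add(-5, X)) = Add(5, Mul(-1, X)))
Function('U')(J, B) = Pow(Add(Pow(B, 2), Pow(J, 2)), Rational(1, 2))
Add(Function('U')(-187, Mul(Function('s')(5), Add(-4, 8))), Mul(-1, 34776)) = Add(Pow(Add(Pow(Mul(Add(5, Mul(-1, 5)), Add(-4, 8)), 2), Pow(-187, 2)), Rational(1, 2)), Mul(-1, 34776)) = Add(Pow(Add(Pow(Mul(Add(5, -5), 4), 2), 34969), Rational(1, 2)), -34776) = Add(Pow(Add(Pow(Mul(0, 4), 2), 34969), Rational(1, 2)), -34776) = Add(Pow(Add(Pow(0, 2), 34969), Rational(1, 2)), -34776) = Add(Pow(Add(0, 34969), Rational(1, 2)), -34776) = Add(Pow(34969, Rational(1, 2)), -34776) = Add(187, -34776) = -34589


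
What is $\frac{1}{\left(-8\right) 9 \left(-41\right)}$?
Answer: $\frac{1}{2952} \approx 0.00033875$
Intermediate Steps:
$\frac{1}{\left(-8\right) 9 \left(-41\right)} = \frac{1}{\left(-72\right) \left(-41\right)} = \frac{1}{2952}$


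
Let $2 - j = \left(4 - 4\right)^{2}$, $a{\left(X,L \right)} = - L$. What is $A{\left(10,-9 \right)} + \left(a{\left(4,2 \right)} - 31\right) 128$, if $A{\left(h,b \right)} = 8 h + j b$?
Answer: $-4162$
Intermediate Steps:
$j = 2$ ($j = 2 - \left(4 - 4\right)^{2} = 2 - 0^{2} = 2 - 0 = 2 + 0 = 2$)
$A{\left(h,b \right)} = 2 b + 8 h$ ($A{\left(h,b \right)} = 8 h + 2 b = 2 b + 8 h$)
$A{\left(10,-9 \right)} + \left(a{\left(4,2 \right)} - 31\right) 128 = \left(2 \left(-9\right) + 8 \cdot 10\right) + \left(\left(-1\right) 2 - 31\right) 128 = \left(-18 + 80\right) + \left(-2 - 31\right) 128 = 62 - 4224 = -4162$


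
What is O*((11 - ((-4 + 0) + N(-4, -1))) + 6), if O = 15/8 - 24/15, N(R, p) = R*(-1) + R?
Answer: 231/40 ≈ 5.7750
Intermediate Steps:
N(R, p) = 0 (N(R, p) = -R + R = 0)
O = 11/40 (O = 15*(1/8) - 24*1/15 = 15/8 - 8/5 = 11/40 ≈ 0.27500)
O*((11 - ((-4 + 0) + N(-4, -1))) + 6) = 11*((11 - ((-4 + 0) + 0)) + 6)/40 = 11*((11 - (-4 + 0)) + 6)/40 = 11*((11 - 1*(-4)) + 6)/40 = 11*((11 + 4) + 6)/40 = 11*(15 + 6)/40 = (11/40)*21 = 231/40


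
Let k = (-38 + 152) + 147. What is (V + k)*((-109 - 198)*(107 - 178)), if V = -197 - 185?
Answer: -2637437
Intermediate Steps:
k = 261 (k = 114 + 147 = 261)
V = -382
(V + k)*((-109 - 198)*(107 - 178)) = (-382 + 261)*((-109 - 198)*(107 - 178)) = -(-37147)*(-71) = -121*21797 = -2637437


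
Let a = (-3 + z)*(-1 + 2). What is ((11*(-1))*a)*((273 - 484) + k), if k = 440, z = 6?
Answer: -7557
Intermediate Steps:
a = 3 (a = (-3 + 6)*(-1 + 2) = 3*1 = 3)
((11*(-1))*a)*((273 - 484) + k) = ((11*(-1))*3)*((273 - 484) + 440) = (-11*3)*(-211 + 440) = -33*229 = -7557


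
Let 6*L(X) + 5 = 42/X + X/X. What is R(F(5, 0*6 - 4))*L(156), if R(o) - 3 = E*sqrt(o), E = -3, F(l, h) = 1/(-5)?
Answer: -97/52 + 97*I*sqrt(5)/260 ≈ -1.8654 + 0.83423*I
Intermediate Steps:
F(l, h) = -1/5
R(o) = 3 - 3*sqrt(o)
L(X) = -2/3 + 7/X (L(X) = -5/6 + (42/X + X/X)/6 = -5/6 + (42/X + 1)/6 = -5/6 + (1 + 42/X)/6 = -5/6 + (1/6 + 7/X) = -2/3 + 7/X)
R(F(5, 0*6 - 4))*L(156) = (3 - 3*I*sqrt(5)/5)*(-2/3 + 7/156) = (3 - 3*I*sqrt(5)/5)*(-97/156) = -97/52 + 97*I*sqrt(5)/260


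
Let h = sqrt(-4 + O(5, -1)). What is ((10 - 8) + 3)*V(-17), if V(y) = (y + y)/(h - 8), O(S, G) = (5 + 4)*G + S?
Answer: 170/9 + 85*I*sqrt(2)/18 ≈ 18.889 + 6.6782*I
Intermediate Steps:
O(S, G) = S + 9*G (O(S, G) = 9*G + S = S + 9*G)
h = 2*I*sqrt(2) (h = sqrt(-4 + (5 + 9*(-1))) = sqrt(-4 + (5 - 9)) = sqrt(-4 - 4) = sqrt(-8) = 2*I*sqrt(2) ≈ 2.8284*I)
V(y) = 2*y/(-8 + 2*I*sqrt(2)) (V(y) = (y + y)/(2*I*sqrt(2) - 8) = (2*y)/(-8 + 2*I*sqrt(2)) = 2*y/(-8 + 2*I*sqrt(2)))
((10 - 8) + 3)*V(-17) = ((10 - 8) + 3)*(-2/9*(-17) - 1/18*I*(-17)*sqrt(2)) = (2 + 3)*(34/9 + 17*I*sqrt(2)/18) = 5*(34/9 + 17*I*sqrt(2)/18) = 170/9 + 85*I*sqrt(2)/18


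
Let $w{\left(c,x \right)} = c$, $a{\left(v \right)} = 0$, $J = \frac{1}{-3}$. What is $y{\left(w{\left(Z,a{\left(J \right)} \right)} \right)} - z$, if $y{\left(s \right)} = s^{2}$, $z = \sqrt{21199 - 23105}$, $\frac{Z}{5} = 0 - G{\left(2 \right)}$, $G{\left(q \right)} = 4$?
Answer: $400 - i \sqrt{1906} \approx 400.0 - 43.658 i$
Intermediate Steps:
$J = - \frac{1}{3} \approx -0.33333$
$Z = -20$ ($Z = 5 \left(0 - 4\right) = 5 \left(-4\right) = -20$)
$z = i \sqrt{1906}$ ($z = \sqrt{-1906} = i \sqrt{1906} \approx 43.658 i$)
$y{\left(w{\left(Z,a{\left(J \right)} \right)} \right)} - z = \left(-20\right)^{2} - i \sqrt{1906} = 400 - i \sqrt{1906}$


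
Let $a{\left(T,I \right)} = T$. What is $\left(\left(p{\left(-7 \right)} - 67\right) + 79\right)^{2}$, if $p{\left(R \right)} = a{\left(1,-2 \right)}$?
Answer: $169$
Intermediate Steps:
$p{\left(R \right)} = 1$
$\left(\left(p{\left(-7 \right)} - 67\right) + 79\right)^{2} = \left(\left(1 - 67\right) + 79\right)^{2} = \left(-66 + 79\right)^{2} = 13^{2} = 169$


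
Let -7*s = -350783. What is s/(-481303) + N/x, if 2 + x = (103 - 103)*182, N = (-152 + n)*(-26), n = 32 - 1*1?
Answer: -5299978116/3369121 ≈ -1573.1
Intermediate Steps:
n = 31 (n = 32 - 1 = 31)
s = 350783/7 (s = -1/7*(-350783) = 350783/7 ≈ 50112.)
N = 3146 (N = (-152 + 31)*(-26) = -121*(-26) = 3146)
x = -2 (x = -2 + (103 - 103)*182 = -2 + 0*182 = -2 + 0 = -2)
s/(-481303) + N/x = (350783/7)/(-481303) + 3146/(-2) = (350783/7)*(-1/481303) + 3146*(-1/2) = -350783/3369121 - 1573 = -5299978116/3369121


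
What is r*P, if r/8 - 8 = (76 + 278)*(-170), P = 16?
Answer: -7702016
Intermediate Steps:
r = -481376 (r = 64 + 8*((76 + 278)*(-170)) = 64 + 8*(354*(-170)) = 64 + 8*(-60180) = 64 - 481440 = -481376)
r*P = -481376*16 = -7702016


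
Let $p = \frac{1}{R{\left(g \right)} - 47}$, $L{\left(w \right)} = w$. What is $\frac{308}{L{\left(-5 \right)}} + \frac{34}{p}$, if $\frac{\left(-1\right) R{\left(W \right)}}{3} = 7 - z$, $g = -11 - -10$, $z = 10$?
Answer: $- \frac{6768}{5} \approx -1353.6$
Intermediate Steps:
$g = -1$ ($g = -11 + 10 = -1$)
$R{\left(W \right)} = 9$ ($R{\left(W \right)} = - 3 \left(7 - 10\right) = \left(-3\right) \left(-3\right) = 9$)
$p = - \frac{1}{38}$ ($p = \frac{1}{9 - 47} = \frac{1}{-38} = - \frac{1}{38} \approx -0.026316$)
$\frac{308}{L{\left(-5 \right)}} + \frac{34}{p} = \frac{308}{-5} + \frac{34}{- \frac{1}{38}} = 308 \left(- \frac{1}{5}\right) + 34 \left(-38\right) = - \frac{308}{5} - 1292 = - \frac{6768}{5}$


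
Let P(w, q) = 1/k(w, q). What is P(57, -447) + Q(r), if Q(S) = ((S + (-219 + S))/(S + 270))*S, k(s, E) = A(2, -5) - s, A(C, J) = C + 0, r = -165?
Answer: 332138/385 ≈ 862.70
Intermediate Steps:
A(C, J) = C
k(s, E) = 2 - s
Q(S) = S*(-219 + 2*S)/(270 + S) (Q(S) = ((-219 + 2*S)/(270 + S))*S = S*(-219 + 2*S)/(270 + S))
P(w, q) = 1/(2 - w)
P(57, -447) + Q(r) = -1/(-2 + 57) - 165*(-219 + 2*(-165))/(270 - 165) = -1/55 - 165*(-219 - 330)/105 = -1*1/55 - 165*1/105*(-549) = -1/55 + 6039/7 = 332138/385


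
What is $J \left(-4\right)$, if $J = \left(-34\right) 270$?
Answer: $36720$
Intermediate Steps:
$J = -9180$
$J \left(-4\right) = \left(-9180\right) \left(-4\right) = 36720$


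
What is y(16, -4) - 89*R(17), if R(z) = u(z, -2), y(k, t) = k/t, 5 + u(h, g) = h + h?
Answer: -2585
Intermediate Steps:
u(h, g) = -5 + 2*h (u(h, g) = -5 + (h + h) = -5 + 2*h)
R(z) = -5 + 2*z
y(16, -4) - 89*R(17) = 16/(-4) - 89*(-5 + 2*17) = 16*(-¼) - 89*(-5 + 34) = -4 - 89*29 = -4 - 2581 = -2585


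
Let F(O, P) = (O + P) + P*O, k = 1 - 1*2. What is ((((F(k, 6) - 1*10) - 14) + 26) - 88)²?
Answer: 7569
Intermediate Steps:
k = -1 (k = 1 - 2 = -1)
F(O, P) = O + P + O*P (F(O, P) = (O + P) + O*P = O + P + O*P)
((((F(k, 6) - 1*10) - 14) + 26) - 88)² = (((((-1 + 6 - 1*6) - 1*10) - 14) + 26) - 88)² = (((((-1 + 6 - 6) - 10) - 14) + 26) - 88)² = ((((-1 - 10) - 14) + 26) - 88)² = (((-11 - 14) + 26) - 88)² = ((-25 + 26) - 88)² = (1 - 88)² = (-87)² = 7569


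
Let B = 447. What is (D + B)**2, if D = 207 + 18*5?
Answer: 553536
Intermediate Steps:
D = 297 (D = 207 + 90 = 297)
(D + B)**2 = (297 + 447)**2 = 744**2 = 553536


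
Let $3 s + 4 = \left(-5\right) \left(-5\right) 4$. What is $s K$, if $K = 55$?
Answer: $1760$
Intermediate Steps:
$s = 32$ ($s = - \frac{4}{3} + \frac{\left(-5\right) \left(-5\right) 4}{3} = - \frac{4}{3} + \frac{25 \cdot 4}{3} = - \frac{4}{3} + \frac{1}{3} \cdot 100 = - \frac{4}{3} + \frac{100}{3} = 32$)
$s K = 32 \cdot 55 = 1760$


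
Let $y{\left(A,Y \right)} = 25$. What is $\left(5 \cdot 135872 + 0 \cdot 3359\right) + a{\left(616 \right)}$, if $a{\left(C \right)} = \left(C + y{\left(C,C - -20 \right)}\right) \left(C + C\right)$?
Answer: $1469072$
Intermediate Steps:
$a{\left(C \right)} = 2 C \left(25 + C\right)$ ($a{\left(C \right)} = \left(C + 25\right) \left(C + C\right) = \left(25 + C\right) 2 C = 2 C \left(25 + C\right)$)
$\left(5 \cdot 135872 + 0 \cdot 3359\right) + a{\left(616 \right)} = \left(5 \cdot 135872 + 0 \cdot 3359\right) + 2 \cdot 616 \left(25 + 616\right) = \left(679360 + 0\right) + 2 \cdot 616 \cdot 641 = 679360 + 789712 = 1469072$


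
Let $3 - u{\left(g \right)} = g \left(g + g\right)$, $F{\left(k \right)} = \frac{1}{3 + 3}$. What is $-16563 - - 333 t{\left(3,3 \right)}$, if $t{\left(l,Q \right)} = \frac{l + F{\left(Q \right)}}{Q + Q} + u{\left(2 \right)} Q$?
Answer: $- \frac{85529}{4} \approx -21382.0$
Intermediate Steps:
$F{\left(k \right)} = \frac{1}{6}$
$u{\left(g \right)} = 3 - 2 g^{2}$ ($u{\left(g \right)} = 3 - g \left(g + g\right) = 3 - g 2 g = 3 - 2 g^{2}$)
$t{\left(l,Q \right)} = - 5 Q + \frac{\frac{1}{6} + l}{2 Q}$ ($t{\left(l,Q \right)} = \frac{l + \frac{1}{6}}{Q + Q} + \left(3 - 2 \cdot 2^{2}\right) Q = \frac{\frac{1}{6} + l}{2 Q} + \left(3 - 8\right) Q = \left(\frac{1}{6} + l\right) \frac{1}{2 Q} + \left(3 - 8\right) Q = \frac{\frac{1}{6} + l}{2 Q} - 5 Q = - 5 Q + \frac{\frac{1}{6} + l}{2 Q}$)
$-16563 - - 333 t{\left(3,3 \right)} = -16563 - - 333 \frac{1 - 60 \cdot 3^{2} + 6 \cdot 3}{12 \cdot 3} = -16563 - - 333 \cdot \frac{1}{12} \cdot \frac{1}{3} \left(1 - 540 + 18\right) = -16563 - - 333 \cdot \frac{1}{12} \cdot \frac{1}{3} \left(-521\right) = -16563 - \left(-333\right) \left(- \frac{521}{36}\right) = -16563 - \frac{19277}{4} = - \frac{85529}{4}$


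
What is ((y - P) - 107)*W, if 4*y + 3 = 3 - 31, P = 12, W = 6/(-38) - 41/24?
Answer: 143819/608 ≈ 236.54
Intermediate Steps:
W = -851/456 (W = 6*(-1/38) - 41*1/24 = -3/19 - 41/24 = -851/456 ≈ -1.8662)
y = -31/4 (y = -¾ + (3 - 31)/4 = -¾ + (¼)*(-28) = -¾ - 7 = -31/4 ≈ -7.7500)
((y - P) - 107)*W = ((-31/4 - 1*12) - 107)*(-851/456) = ((-31/4 - 12) - 107)*(-851/456) = (-79/4 - 107)*(-851/456) = -507/4*(-851/456) = 143819/608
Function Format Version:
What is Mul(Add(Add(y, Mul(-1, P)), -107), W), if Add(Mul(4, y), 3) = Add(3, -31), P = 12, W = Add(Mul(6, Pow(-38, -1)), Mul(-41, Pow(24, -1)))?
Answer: Rational(143819, 608) ≈ 236.54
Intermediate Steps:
W = Rational(-851, 456) (W = Add(Mul(6, Rational(-1, 38)), Mul(-41, Rational(1, 24))) = Add(Rational(-3, 19), Rational(-41, 24)) = Rational(-851, 456) ≈ -1.8662)
y = Rational(-31, 4) (y = Add(Rational(-3, 4), Mul(Rational(1, 4), Add(3, -31))) = Add(Rational(-3, 4), Mul(Rational(1, 4), -28)) = Add(Rational(-3, 4), -7) = Rational(-31, 4) ≈ -7.7500)
Mul(Add(Add(y, Mul(-1, P)), -107), W) = Mul(Add(Add(Rational(-31, 4), Mul(-1, 12)), -107), Rational(-851, 456)) = Mul(Add(Add(Rational(-31, 4), -12), -107), Rational(-851, 456)) = Mul(Add(Rational(-79, 4), -107), Rational(-851, 456)) = Mul(Rational(-507, 4), Rational(-851, 456)) = Rational(143819, 608)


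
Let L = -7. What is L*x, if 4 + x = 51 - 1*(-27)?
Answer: -518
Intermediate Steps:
x = 74 (x = -4 + (51 - 1*(-27)) = -4 + (51 + 27) = -4 + 78 = 74)
L*x = -7*74 = -518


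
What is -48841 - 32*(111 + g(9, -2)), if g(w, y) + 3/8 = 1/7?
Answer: -366699/7 ≈ -52386.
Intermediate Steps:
g(w, y) = -13/56 (g(w, y) = -3/8 + 1/7 = -13/56)
-48841 - 32*(111 + g(9, -2)) = -48841 - 32*(111 - 13/56) = -48841 - 32*6203/56 = -48841 - 1*24812/7 = -48841 - 24812/7 = -366699/7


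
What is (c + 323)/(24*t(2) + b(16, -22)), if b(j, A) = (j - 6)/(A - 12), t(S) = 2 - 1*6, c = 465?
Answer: -13396/1637 ≈ -8.1833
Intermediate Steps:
t(S) = -4 (t(S) = 2 - 6 = -4)
b(j, A) = (-6 + j)/(-12 + A)
(c + 323)/(24*t(2) + b(16, -22)) = (465 + 323)/(24*(-4) + (-6 + 16)/(-12 - 22)) = 788/(-96 + 10/(-34)) = 788/(-96 - 1/34*10) = 788/(-96 - 5/17) = 788/(-1637/17) = 788*(-17/1637) = -13396/1637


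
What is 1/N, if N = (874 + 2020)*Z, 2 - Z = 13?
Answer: -1/31834 ≈ -3.1413e-5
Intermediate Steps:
Z = -11 (Z = 2 - 1*13 = 2 - 13 = -11)
N = -31834 (N = (874 + 2020)*(-11) = 2894*(-11) = -31834)
1/N = 1/(-31834) = -1/31834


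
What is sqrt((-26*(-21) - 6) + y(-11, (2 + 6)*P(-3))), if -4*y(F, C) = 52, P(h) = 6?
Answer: sqrt(527) ≈ 22.956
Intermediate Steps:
y(F, C) = -13 (y(F, C) = -1/4*52 = -13)
sqrt((-26*(-21) - 6) + y(-11, (2 + 6)*P(-3))) = sqrt((-26*(-21) - 6) - 13) = sqrt((546 - 6) - 13) = sqrt(540 - 13) = sqrt(527)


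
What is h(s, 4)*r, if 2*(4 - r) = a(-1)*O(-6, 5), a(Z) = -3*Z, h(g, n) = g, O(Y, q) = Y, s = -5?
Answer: -65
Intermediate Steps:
r = 13 (r = 4 - (-3*(-1))*(-6)/2 = 4 - 3*(-6)/2 = 4 - ½*(-18) = 4 + 9 = 13)
h(s, 4)*r = -5*13 = -65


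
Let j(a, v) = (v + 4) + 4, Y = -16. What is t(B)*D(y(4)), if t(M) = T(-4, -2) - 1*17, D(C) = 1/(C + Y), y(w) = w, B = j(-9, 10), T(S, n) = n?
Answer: 19/12 ≈ 1.5833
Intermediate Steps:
j(a, v) = 8 + v (j(a, v) = (4 + v) + 4 = 8 + v)
B = 18 (B = 8 + 10 = 18)
D(C) = 1/(-16 + C) (D(C) = 1/(C - 16) = 1/(-16 + C))
t(M) = -19 (t(M) = -2 - 1*17 = -2 - 17 = -19)
t(B)*D(y(4)) = -19/(-16 + 4) = -19/(-12) = -19*(-1/12) = 19/12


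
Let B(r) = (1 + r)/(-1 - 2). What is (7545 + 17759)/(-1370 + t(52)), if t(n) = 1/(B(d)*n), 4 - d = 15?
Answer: -13158080/712397 ≈ -18.470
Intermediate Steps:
d = -11 (d = 4 - 1*15 = 4 - 15 = -11)
B(r) = -⅓ - r/3 (B(r) = (1 + r)/(-3) = (1 + r)*(-⅓) = -⅓ - r/3)
t(n) = 3/(10*n) (t(n) = 1/((-⅓ - ⅓*(-11))*n) = 1/((-⅓ + 11/3)*n) = 1/((10/3)*n) = 3/(10*n))
(7545 + 17759)/(-1370 + t(52)) = (7545 + 17759)/(-1370 + (3/10)/52) = 25304/(-1370 + (3/10)*(1/52)) = 25304/(-1370 + 3/520) = 25304/(-712397/520) = 25304*(-520/712397) = -13158080/712397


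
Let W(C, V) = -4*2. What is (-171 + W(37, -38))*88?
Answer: -15752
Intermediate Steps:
W(C, V) = -8
(-171 + W(37, -38))*88 = (-171 - 8)*88 = -179*88 = -15752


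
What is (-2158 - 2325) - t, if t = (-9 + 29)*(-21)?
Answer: -4063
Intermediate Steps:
t = -420 (t = 20*(-21) = -420)
(-2158 - 2325) - t = (-2158 - 2325) - 1*(-420) = -4483 + 420 = -4063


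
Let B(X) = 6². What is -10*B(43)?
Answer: -360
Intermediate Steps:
B(X) = 36
-10*B(43) = -10*36 = -360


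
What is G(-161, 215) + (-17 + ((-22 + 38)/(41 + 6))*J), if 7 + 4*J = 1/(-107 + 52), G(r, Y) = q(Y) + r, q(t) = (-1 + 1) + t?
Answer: 94101/2585 ≈ 36.403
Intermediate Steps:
q(t) = t (q(t) = 0 + t = t)
G(r, Y) = Y + r
J = -193/110 (J = -7/4 + 1/(4*(-107 + 52)) = -7/4 + (¼)/(-55) = -7/4 + (¼)*(-1/55) = -7/4 - 1/220 = -193/110 ≈ -1.7545)
G(-161, 215) + (-17 + ((-22 + 38)/(41 + 6))*J) = (215 - 161) + (-17 + ((-22 + 38)/(41 + 6))*(-193/110)) = 54 + (-17 + (16/47)*(-193/110)) = 54 + (-17 - 1544/2585) = 54 - 45489/2585 = 94101/2585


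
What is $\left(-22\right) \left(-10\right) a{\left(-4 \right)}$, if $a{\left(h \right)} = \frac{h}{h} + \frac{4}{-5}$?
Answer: $44$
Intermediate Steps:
$a{\left(h \right)} = \frac{1}{5}$ ($a{\left(h \right)} = 1 + 4 \left(- \frac{1}{5}\right) = 1 - \frac{4}{5} = \frac{1}{5}$)
$\left(-22\right) \left(-10\right) a{\left(-4 \right)} = \left(-22\right) \left(-10\right) \frac{1}{5} = 220 \cdot \frac{1}{5} = 44$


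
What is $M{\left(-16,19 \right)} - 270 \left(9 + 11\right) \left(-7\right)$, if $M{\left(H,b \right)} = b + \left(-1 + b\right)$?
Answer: $37837$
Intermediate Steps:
$M{\left(H,b \right)} = -1 + 2 b$
$M{\left(-16,19 \right)} - 270 \left(9 + 11\right) \left(-7\right) = \left(-1 + 2 \cdot 19\right) - 270 \left(9 + 11\right) \left(-7\right) = \left(-1 + 38\right) - 270 \cdot 20 \left(-7\right) = 37 - -37800 = 37 + 37800 = 37837$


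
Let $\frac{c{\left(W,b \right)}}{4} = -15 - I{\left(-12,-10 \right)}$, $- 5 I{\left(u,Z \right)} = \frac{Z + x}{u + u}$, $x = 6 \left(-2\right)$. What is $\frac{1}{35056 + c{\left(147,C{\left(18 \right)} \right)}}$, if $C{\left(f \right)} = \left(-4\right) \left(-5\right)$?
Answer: $\frac{15}{524951} \approx 2.8574 \cdot 10^{-5}$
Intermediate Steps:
$x = -12$
$I{\left(u,Z \right)} = - \frac{-12 + Z}{10 u}$ ($I{\left(u,Z \right)} = - \frac{\left(Z - 12\right) \frac{1}{u + u}}{5} = - \frac{\left(-12 + Z\right) \frac{1}{2 u}}{5} = - \frac{\frac{1}{2} \frac{1}{u} \left(-12 + Z\right)}{5} = - \frac{-12 + Z}{10 u}$)
$C{\left(f \right)} = 20$
$c{\left(W,b \right)} = - \frac{889}{15}$ ($c{\left(W,b \right)} = 4 \left(-15 - \frac{12 - -10}{10 \left(-12\right)}\right) = 4 \left(-15 - \frac{1}{10} \left(- \frac{1}{12}\right) \left(12 + 10\right)\right) = 4 \left(-15 - \frac{1}{10} \left(- \frac{1}{12}\right) 22\right) = 4 \left(-15 - - \frac{11}{60}\right) = 4 \left(-15 + \frac{11}{60}\right) = 4 \left(- \frac{889}{60}\right) = - \frac{889}{15}$)
$\frac{1}{35056 + c{\left(147,C{\left(18 \right)} \right)}} = \frac{1}{35056 - \frac{889}{15}} = \frac{1}{\frac{524951}{15}} = \frac{15}{524951}$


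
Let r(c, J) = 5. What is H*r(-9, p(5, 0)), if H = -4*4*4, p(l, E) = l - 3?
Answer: -320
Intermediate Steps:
p(l, E) = -3 + l
H = -64 (H = -16*4 = -64)
H*r(-9, p(5, 0)) = -64*5 = -320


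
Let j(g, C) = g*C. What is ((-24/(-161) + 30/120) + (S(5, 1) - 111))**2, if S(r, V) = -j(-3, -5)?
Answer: 6542706769/414736 ≈ 15776.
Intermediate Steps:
j(g, C) = C*g
S(r, V) = -15 (S(r, V) = -(-5)*(-3) = -1*15 = -15)
((-24/(-161) + 30/120) + (S(5, 1) - 111))**2 = ((-24/(-161) + 30/120) + (-15 - 111))**2 = ((-24*(-1/161) + 30*(1/120)) - 126)**2 = ((24/161 + 1/4) - 126)**2 = (257/644 - 126)**2 = (-80887/644)**2 = 6542706769/414736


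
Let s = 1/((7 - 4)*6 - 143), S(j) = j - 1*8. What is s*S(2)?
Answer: 6/125 ≈ 0.048000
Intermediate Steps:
S(j) = -8 + j (S(j) = j - 8 = -8 + j)
s = -1/125 (s = 1/(3*6 - 143) = 1/(18 - 143) = 1/(-125) = -1/125 ≈ -0.0080000)
s*S(2) = -(-8 + 2)/125 = -1/125*(-6) = 6/125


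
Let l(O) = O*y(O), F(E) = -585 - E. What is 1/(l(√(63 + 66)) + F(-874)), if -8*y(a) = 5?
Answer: 18496/5342119 + 40*√129/5342119 ≈ 0.0035473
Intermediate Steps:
y(a) = -5/8 (y(a) = -⅛*5 = -5/8)
l(O) = -5*O/8 (l(O) = O*(-5/8) = -5*O/8)
1/(l(√(63 + 66)) + F(-874)) = 1/(-5*√(63 + 66)/8 + (-585 - 1*(-874))) = 1/(-5*√129/8 + (-585 + 874)) = 1/(-5*√129/8 + 289) = 1/(289 - 5*√129/8)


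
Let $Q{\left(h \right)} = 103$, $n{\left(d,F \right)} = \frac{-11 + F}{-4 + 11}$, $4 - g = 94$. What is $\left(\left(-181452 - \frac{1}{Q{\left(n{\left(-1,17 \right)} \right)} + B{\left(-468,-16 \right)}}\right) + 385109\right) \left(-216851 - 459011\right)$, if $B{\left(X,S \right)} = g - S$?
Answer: $- \frac{3991676116824}{29} \approx -1.3764 \cdot 10^{11}$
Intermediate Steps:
$g = -90$ ($g = 4 - 94 = -90$)
$n{\left(d,F \right)} = - \frac{11}{7} + \frac{F}{7}$ ($n{\left(d,F \right)} = \frac{-11 + F}{7} = \left(-11 + F\right) \frac{1}{7} = - \frac{11}{7} + \frac{F}{7}$)
$B{\left(X,S \right)} = -90 - S$
$\left(\left(-181452 - \frac{1}{Q{\left(n{\left(-1,17 \right)} \right)} + B{\left(-468,-16 \right)}}\right) + 385109\right) \left(-216851 - 459011\right) = \left(\left(-181452 - \frac{1}{103 - 74}\right) + 385109\right) \left(-216851 - 459011\right) = \left(\left(-181452 - \frac{1}{103 + \left(-90 + 16\right)}\right) + 385109\right) \left(-675862\right) = \left(\left(-181452 - \frac{1}{103 - 74}\right) + 385109\right) \left(-675862\right) = \left(\left(-181452 - \frac{1}{29}\right) + 385109\right) \left(-675862\right) = \left(- \frac{5262109}{29} + 385109\right) \left(-675862\right) = \frac{5906052}{29} \left(-675862\right) = - \frac{3991676116824}{29}$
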